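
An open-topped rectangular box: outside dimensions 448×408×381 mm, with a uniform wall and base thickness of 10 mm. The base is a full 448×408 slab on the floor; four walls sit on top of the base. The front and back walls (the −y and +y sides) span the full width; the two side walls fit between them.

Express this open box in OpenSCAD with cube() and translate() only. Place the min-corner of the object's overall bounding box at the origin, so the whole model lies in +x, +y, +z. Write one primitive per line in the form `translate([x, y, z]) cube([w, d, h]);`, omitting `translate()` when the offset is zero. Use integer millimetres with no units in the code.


cube([448, 408, 10]);
translate([0, 0, 10]) cube([448, 10, 371]);
translate([0, 398, 10]) cube([448, 10, 371]);
translate([0, 10, 10]) cube([10, 388, 371]);
translate([438, 10, 10]) cube([10, 388, 371]);


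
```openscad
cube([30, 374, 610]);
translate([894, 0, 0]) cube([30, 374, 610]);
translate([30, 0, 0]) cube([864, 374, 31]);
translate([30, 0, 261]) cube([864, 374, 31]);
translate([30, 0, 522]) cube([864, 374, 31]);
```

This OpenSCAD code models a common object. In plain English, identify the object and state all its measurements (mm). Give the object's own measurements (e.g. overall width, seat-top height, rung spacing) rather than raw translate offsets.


An open bookshelf. Two side panels, each 30 mm thick, 374 mm deep and 610 mm tall, stand 924 mm apart (outside-to-outside). Between them sit 3 shelves, each 31 mm thick and 374 mm deep, spanning the full gap between the sides. The bottom shelf rests on the floor (its underside at z = 0) and the clear gap between one shelf's top and the next shelf's underside is 230 mm.


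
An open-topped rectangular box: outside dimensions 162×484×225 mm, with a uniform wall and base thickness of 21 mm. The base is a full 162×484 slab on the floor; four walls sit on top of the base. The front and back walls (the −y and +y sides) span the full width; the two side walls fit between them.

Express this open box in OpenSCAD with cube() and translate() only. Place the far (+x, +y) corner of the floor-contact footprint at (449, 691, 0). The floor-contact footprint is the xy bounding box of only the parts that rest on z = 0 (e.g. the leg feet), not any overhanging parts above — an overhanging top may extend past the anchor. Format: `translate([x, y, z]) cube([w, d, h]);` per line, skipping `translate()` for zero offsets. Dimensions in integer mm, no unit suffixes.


translate([287, 207, 0]) cube([162, 484, 21]);
translate([287, 207, 21]) cube([162, 21, 204]);
translate([287, 670, 21]) cube([162, 21, 204]);
translate([287, 228, 21]) cube([21, 442, 204]);
translate([428, 228, 21]) cube([21, 442, 204]);


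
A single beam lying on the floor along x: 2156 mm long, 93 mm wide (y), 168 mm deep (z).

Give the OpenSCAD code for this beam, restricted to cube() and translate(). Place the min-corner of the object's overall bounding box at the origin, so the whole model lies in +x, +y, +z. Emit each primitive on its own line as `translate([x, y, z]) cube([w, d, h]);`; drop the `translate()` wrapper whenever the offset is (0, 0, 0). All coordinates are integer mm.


cube([2156, 93, 168]);


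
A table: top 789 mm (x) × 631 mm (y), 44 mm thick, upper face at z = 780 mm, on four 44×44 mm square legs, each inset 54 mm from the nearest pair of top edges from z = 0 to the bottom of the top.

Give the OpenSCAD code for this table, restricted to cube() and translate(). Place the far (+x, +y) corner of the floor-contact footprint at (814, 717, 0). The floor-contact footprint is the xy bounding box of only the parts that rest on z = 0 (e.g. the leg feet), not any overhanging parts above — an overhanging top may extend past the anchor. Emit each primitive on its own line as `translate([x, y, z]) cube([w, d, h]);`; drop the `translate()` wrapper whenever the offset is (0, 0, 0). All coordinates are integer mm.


translate([79, 140, 736]) cube([789, 631, 44]);
translate([133, 194, 0]) cube([44, 44, 736]);
translate([770, 194, 0]) cube([44, 44, 736]);
translate([133, 673, 0]) cube([44, 44, 736]);
translate([770, 673, 0]) cube([44, 44, 736]);


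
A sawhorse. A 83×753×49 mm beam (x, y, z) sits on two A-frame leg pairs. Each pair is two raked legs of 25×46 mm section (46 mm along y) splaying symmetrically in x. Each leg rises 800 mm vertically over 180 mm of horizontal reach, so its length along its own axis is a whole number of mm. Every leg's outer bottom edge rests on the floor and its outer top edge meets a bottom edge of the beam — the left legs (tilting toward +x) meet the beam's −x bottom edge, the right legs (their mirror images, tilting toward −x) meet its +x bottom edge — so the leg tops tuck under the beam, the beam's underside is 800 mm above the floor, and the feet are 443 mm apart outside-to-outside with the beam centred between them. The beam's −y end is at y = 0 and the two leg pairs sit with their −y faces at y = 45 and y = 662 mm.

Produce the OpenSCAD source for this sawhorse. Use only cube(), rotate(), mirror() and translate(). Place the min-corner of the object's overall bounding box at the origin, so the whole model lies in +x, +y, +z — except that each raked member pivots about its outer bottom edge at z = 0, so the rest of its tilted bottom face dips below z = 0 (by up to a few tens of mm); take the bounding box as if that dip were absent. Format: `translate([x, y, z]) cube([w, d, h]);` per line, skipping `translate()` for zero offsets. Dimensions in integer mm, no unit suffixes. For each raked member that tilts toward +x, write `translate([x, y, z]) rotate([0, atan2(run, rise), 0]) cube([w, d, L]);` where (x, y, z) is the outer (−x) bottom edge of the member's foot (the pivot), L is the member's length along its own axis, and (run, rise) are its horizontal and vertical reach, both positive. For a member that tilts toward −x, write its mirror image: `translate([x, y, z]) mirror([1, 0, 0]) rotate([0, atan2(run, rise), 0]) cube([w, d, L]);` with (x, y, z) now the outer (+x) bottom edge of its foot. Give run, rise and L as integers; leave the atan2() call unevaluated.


// leg length = √(180² + 800²) = 820
// right-leg outer foot x = 2·180 + 83 = 443
// beam min-corner = (180, 0, 800)
translate([180, 0, 800]) cube([83, 753, 49]);
translate([0, 45, 0]) rotate([0, atan2(180, 800), 0]) cube([25, 46, 820]);
translate([443, 45, 0]) mirror([1, 0, 0]) rotate([0, atan2(180, 800), 0]) cube([25, 46, 820]);
translate([0, 662, 0]) rotate([0, atan2(180, 800), 0]) cube([25, 46, 820]);
translate([443, 662, 0]) mirror([1, 0, 0]) rotate([0, atan2(180, 800), 0]) cube([25, 46, 820]);


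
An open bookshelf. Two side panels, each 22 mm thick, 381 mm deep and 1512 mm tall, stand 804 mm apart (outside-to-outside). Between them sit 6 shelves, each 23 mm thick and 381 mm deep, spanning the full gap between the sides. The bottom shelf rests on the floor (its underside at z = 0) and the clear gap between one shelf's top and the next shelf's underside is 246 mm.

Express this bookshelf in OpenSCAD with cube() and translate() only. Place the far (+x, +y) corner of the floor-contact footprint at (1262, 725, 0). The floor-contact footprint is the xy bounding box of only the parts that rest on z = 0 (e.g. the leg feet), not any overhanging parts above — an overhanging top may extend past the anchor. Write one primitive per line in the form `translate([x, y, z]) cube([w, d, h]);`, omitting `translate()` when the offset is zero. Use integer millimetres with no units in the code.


translate([458, 344, 0]) cube([22, 381, 1512]);
translate([1240, 344, 0]) cube([22, 381, 1512]);
translate([480, 344, 0]) cube([760, 381, 23]);
translate([480, 344, 269]) cube([760, 381, 23]);
translate([480, 344, 538]) cube([760, 381, 23]);
translate([480, 344, 807]) cube([760, 381, 23]);
translate([480, 344, 1076]) cube([760, 381, 23]);
translate([480, 344, 1345]) cube([760, 381, 23]);


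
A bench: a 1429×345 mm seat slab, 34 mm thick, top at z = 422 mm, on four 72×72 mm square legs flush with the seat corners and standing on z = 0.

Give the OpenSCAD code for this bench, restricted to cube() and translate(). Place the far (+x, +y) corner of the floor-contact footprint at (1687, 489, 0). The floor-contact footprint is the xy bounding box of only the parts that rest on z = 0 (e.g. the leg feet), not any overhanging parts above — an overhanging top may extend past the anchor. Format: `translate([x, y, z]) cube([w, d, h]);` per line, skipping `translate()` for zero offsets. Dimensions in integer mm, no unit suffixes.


translate([258, 144, 388]) cube([1429, 345, 34]);
translate([258, 144, 0]) cube([72, 72, 388]);
translate([258, 417, 0]) cube([72, 72, 388]);
translate([1615, 144, 0]) cube([72, 72, 388]);
translate([1615, 417, 0]) cube([72, 72, 388]);


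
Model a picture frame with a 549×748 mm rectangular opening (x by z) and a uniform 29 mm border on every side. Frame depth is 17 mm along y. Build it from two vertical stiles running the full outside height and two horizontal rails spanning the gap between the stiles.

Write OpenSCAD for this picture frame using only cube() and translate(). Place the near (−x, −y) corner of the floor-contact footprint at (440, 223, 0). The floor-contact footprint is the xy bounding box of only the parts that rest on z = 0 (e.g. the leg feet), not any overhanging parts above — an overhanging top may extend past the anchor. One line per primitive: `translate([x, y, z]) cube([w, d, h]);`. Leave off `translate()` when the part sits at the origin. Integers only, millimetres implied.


translate([440, 223, 0]) cube([29, 17, 806]);
translate([1018, 223, 0]) cube([29, 17, 806]);
translate([469, 223, 0]) cube([549, 17, 29]);
translate([469, 223, 777]) cube([549, 17, 29]);


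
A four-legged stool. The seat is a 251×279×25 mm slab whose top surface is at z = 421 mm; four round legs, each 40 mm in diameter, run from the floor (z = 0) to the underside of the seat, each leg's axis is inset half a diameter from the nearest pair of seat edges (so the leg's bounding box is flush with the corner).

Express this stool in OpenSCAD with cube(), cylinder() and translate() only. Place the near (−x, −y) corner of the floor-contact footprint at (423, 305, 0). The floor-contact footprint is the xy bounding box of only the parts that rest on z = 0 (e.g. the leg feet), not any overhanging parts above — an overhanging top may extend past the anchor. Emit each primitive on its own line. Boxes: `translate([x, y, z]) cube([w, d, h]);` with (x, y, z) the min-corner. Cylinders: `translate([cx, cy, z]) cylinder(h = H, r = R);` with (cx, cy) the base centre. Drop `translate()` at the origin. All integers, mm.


translate([423, 305, 396]) cube([251, 279, 25]);
translate([443, 325, 0]) cylinder(h = 396, r = 20);
translate([654, 325, 0]) cylinder(h = 396, r = 20);
translate([443, 564, 0]) cylinder(h = 396, r = 20);
translate([654, 564, 0]) cylinder(h = 396, r = 20);


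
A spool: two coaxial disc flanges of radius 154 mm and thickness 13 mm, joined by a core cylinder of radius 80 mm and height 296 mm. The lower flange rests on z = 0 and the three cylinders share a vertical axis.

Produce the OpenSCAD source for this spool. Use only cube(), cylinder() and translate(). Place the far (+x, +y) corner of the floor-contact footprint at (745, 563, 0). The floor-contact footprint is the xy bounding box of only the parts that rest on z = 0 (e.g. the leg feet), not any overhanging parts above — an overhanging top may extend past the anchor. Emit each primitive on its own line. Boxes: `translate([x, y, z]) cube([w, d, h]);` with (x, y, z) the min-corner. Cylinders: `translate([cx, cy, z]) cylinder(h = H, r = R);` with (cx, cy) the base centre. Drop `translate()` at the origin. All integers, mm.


translate([591, 409, 0]) cylinder(h = 13, r = 154);
translate([591, 409, 13]) cylinder(h = 296, r = 80);
translate([591, 409, 309]) cylinder(h = 13, r = 154);


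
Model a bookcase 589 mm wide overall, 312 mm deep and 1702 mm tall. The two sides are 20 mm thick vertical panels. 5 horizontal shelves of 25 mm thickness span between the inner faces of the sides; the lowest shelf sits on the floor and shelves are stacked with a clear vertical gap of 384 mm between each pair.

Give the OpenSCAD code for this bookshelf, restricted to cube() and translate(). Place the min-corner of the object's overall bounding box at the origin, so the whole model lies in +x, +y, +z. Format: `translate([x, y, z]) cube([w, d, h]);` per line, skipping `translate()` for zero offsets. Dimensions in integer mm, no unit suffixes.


cube([20, 312, 1702]);
translate([569, 0, 0]) cube([20, 312, 1702]);
translate([20, 0, 0]) cube([549, 312, 25]);
translate([20, 0, 409]) cube([549, 312, 25]);
translate([20, 0, 818]) cube([549, 312, 25]);
translate([20, 0, 1227]) cube([549, 312, 25]);
translate([20, 0, 1636]) cube([549, 312, 25]);


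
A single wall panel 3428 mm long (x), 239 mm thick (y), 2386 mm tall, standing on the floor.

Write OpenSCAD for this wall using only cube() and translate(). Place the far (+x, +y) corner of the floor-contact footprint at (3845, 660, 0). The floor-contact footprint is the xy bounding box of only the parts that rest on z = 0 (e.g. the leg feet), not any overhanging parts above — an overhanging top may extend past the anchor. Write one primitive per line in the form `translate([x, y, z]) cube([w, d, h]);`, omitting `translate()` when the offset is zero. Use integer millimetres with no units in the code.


translate([417, 421, 0]) cube([3428, 239, 2386]);


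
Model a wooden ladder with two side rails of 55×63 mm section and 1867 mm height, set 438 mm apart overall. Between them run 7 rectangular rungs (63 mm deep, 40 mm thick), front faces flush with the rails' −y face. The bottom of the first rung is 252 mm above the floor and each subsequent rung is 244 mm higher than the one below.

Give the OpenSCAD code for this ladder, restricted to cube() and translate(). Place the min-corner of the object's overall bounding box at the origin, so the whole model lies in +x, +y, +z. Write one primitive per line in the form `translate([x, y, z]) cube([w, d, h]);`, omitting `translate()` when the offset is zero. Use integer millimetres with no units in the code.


// rung span = 438 - 2*55 = 328
// rung[k] z = 252 + k*244
cube([55, 63, 1867]);
translate([383, 0, 0]) cube([55, 63, 1867]);
translate([55, 0, 252]) cube([328, 63, 40]);
translate([55, 0, 496]) cube([328, 63, 40]);
translate([55, 0, 740]) cube([328, 63, 40]);
translate([55, 0, 984]) cube([328, 63, 40]);
translate([55, 0, 1228]) cube([328, 63, 40]);
translate([55, 0, 1472]) cube([328, 63, 40]);
translate([55, 0, 1716]) cube([328, 63, 40]);


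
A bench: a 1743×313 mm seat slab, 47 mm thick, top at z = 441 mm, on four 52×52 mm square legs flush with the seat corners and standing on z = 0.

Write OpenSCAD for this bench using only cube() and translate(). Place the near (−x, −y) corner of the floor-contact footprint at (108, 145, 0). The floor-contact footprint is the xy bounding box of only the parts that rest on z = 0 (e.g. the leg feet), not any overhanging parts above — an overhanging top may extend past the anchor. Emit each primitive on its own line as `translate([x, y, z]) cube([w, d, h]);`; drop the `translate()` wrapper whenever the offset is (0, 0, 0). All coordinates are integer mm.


translate([108, 145, 394]) cube([1743, 313, 47]);
translate([108, 145, 0]) cube([52, 52, 394]);
translate([108, 406, 0]) cube([52, 52, 394]);
translate([1799, 145, 0]) cube([52, 52, 394]);
translate([1799, 406, 0]) cube([52, 52, 394]);


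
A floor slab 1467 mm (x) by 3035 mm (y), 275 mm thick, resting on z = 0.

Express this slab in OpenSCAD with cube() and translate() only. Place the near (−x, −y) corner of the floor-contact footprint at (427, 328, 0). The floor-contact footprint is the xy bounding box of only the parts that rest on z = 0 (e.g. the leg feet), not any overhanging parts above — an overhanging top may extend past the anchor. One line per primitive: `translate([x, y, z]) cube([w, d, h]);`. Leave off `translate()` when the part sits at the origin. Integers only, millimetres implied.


translate([427, 328, 0]) cube([1467, 3035, 275]);


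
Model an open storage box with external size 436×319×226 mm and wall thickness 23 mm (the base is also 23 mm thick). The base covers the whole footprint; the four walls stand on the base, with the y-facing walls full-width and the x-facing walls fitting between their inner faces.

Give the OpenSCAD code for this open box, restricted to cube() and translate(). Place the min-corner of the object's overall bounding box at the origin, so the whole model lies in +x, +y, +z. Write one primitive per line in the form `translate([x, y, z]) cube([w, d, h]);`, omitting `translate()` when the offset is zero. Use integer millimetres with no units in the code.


cube([436, 319, 23]);
translate([0, 0, 23]) cube([436, 23, 203]);
translate([0, 296, 23]) cube([436, 23, 203]);
translate([0, 23, 23]) cube([23, 273, 203]);
translate([413, 23, 23]) cube([23, 273, 203]);


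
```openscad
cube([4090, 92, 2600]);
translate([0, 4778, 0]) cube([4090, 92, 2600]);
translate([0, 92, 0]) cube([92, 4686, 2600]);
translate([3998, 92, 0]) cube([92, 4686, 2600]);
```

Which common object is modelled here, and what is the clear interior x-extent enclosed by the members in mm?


A house (or room) frame. The interior width is 3906 mm.

Four 2600 mm walls enclosing a rectangle with no floor or roof — a room or house frame. Outside width is 4090 mm and wall thickness is 92 mm, so the interior width is 4090 − 2 × 92 = 3906 mm.


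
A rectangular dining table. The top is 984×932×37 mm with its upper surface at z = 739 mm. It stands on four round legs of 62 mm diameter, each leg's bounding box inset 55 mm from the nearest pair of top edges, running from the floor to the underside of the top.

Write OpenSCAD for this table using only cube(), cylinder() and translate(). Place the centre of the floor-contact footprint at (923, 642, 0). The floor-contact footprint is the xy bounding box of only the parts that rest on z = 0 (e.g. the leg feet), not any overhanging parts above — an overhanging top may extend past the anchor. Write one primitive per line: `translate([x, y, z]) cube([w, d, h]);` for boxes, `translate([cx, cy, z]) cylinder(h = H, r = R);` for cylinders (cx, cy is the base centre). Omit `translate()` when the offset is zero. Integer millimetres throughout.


translate([431, 176, 702]) cube([984, 932, 37]);
translate([517, 262, 0]) cylinder(h = 702, r = 31);
translate([1329, 262, 0]) cylinder(h = 702, r = 31);
translate([517, 1022, 0]) cylinder(h = 702, r = 31);
translate([1329, 1022, 0]) cylinder(h = 702, r = 31);


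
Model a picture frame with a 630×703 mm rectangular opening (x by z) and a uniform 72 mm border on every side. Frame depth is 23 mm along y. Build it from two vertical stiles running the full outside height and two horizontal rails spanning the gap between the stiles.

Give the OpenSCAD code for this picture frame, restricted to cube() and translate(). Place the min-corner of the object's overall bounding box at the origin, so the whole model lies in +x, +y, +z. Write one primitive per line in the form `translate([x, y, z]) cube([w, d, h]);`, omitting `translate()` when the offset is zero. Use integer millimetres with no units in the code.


cube([72, 23, 847]);
translate([702, 0, 0]) cube([72, 23, 847]);
translate([72, 0, 0]) cube([630, 23, 72]);
translate([72, 0, 775]) cube([630, 23, 72]);


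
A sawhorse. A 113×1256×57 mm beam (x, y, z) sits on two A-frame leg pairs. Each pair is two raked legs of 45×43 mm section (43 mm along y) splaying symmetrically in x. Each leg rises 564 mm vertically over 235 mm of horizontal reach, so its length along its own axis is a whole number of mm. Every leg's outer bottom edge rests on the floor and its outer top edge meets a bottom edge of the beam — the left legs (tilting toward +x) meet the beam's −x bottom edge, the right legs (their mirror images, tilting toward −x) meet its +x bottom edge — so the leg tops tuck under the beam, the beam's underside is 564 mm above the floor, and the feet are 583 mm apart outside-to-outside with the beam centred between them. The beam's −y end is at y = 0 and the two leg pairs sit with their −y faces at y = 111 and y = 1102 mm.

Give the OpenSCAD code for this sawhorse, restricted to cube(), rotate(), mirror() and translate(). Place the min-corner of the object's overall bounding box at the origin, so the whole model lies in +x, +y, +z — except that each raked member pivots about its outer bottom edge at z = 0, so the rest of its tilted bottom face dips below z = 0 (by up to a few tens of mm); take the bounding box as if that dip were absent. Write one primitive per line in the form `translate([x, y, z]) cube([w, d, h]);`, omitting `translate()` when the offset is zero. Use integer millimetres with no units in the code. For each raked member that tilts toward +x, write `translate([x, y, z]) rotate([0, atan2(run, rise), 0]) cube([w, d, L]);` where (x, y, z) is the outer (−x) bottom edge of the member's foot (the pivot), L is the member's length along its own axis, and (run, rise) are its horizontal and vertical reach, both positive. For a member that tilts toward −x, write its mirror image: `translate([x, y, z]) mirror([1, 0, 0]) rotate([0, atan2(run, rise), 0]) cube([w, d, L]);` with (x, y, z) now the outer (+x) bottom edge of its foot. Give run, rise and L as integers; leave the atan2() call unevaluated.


translate([235, 0, 564]) cube([113, 1256, 57]);
translate([0, 111, 0]) rotate([0, atan2(235, 564), 0]) cube([45, 43, 611]);
translate([583, 111, 0]) mirror([1, 0, 0]) rotate([0, atan2(235, 564), 0]) cube([45, 43, 611]);
translate([0, 1102, 0]) rotate([0, atan2(235, 564), 0]) cube([45, 43, 611]);
translate([583, 1102, 0]) mirror([1, 0, 0]) rotate([0, atan2(235, 564), 0]) cube([45, 43, 611]);


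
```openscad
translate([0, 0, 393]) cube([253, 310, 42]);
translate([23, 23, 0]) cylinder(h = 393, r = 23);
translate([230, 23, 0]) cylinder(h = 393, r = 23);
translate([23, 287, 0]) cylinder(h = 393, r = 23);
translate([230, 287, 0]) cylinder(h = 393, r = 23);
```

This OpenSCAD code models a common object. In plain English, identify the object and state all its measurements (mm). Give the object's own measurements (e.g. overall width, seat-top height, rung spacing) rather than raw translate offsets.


A four-legged stool. The seat is a 253×310×42 mm slab whose top surface is at z = 435 mm; four round legs, each 46 mm in diameter, run from the floor (z = 0) to the underside of the seat, each leg's axis is inset half a diameter from the nearest pair of seat edges (so the leg's bounding box is flush with the corner).


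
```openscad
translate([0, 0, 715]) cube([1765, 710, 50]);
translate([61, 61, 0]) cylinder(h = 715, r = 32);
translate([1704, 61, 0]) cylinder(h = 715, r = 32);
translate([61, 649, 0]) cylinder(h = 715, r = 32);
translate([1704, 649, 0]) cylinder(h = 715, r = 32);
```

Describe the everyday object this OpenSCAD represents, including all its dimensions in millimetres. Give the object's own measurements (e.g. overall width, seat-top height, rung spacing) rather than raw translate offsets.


A table: top 1765 mm (x) × 710 mm (y), 50 mm thick, upper face at z = 765 mm, on four round legs of 64 mm diameter, each leg's bounding box inset 29 mm from the nearest pair of top edges from z = 0 to the bottom of the top.


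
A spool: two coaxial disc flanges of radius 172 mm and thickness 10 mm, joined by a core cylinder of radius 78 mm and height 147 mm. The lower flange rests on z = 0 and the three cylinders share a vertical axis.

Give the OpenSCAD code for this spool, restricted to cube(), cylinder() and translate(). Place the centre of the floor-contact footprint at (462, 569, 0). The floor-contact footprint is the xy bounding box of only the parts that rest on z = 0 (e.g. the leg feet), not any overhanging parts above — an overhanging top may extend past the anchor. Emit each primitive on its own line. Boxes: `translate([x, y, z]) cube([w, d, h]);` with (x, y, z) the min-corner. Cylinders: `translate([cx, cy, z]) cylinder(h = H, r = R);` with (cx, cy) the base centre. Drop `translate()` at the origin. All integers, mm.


translate([462, 569, 0]) cylinder(h = 10, r = 172);
translate([462, 569, 10]) cylinder(h = 147, r = 78);
translate([462, 569, 157]) cylinder(h = 10, r = 172);


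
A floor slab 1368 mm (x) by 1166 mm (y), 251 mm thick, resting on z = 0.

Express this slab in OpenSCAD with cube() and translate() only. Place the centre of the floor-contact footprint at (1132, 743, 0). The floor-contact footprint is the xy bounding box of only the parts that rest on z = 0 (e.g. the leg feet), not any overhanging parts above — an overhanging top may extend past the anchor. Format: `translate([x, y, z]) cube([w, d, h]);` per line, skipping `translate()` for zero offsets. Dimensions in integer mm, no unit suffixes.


translate([448, 160, 0]) cube([1368, 1166, 251]);


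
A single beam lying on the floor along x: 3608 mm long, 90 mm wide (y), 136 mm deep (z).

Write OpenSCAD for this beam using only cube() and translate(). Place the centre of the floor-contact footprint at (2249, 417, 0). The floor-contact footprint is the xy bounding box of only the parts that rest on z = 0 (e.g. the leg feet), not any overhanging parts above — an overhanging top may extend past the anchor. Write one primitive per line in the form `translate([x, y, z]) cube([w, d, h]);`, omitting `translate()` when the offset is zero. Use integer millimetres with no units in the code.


translate([445, 372, 0]) cube([3608, 90, 136]);


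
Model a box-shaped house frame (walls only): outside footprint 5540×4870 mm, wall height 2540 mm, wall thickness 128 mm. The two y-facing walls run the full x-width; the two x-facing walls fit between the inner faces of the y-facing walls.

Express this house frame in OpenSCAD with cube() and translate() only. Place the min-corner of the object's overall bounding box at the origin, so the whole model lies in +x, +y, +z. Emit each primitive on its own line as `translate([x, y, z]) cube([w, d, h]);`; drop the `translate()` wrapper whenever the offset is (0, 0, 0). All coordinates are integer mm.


cube([5540, 128, 2540]);
translate([0, 4742, 0]) cube([5540, 128, 2540]);
translate([0, 128, 0]) cube([128, 4614, 2540]);
translate([5412, 128, 0]) cube([128, 4614, 2540]);


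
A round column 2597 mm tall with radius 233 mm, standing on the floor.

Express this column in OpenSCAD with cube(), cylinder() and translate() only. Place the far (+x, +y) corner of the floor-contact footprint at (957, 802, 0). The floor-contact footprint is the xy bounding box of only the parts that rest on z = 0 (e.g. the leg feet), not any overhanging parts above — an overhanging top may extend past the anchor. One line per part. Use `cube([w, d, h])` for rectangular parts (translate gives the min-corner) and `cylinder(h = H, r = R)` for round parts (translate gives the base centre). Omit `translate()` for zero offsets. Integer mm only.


translate([724, 569, 0]) cylinder(h = 2597, r = 233);


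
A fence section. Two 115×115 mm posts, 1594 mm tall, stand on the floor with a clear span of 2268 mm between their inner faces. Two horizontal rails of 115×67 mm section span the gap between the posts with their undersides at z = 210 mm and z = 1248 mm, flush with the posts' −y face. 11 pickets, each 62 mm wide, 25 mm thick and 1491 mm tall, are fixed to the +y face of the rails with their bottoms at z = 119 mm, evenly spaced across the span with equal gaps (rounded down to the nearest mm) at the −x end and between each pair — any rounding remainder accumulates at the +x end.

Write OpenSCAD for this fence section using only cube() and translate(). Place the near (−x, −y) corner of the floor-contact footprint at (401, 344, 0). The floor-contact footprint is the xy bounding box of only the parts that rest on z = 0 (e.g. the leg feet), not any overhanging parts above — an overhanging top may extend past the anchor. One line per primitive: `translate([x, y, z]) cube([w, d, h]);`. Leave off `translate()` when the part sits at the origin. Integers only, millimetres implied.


translate([401, 344, 0]) cube([115, 115, 1594]);
translate([2784, 344, 0]) cube([115, 115, 1594]);
translate([516, 344, 210]) cube([2268, 115, 67]);
translate([516, 344, 1248]) cube([2268, 115, 67]);
translate([648, 459, 119]) cube([62, 25, 1491]);
translate([842, 459, 119]) cube([62, 25, 1491]);
translate([1036, 459, 119]) cube([62, 25, 1491]);
translate([1230, 459, 119]) cube([62, 25, 1491]);
translate([1424, 459, 119]) cube([62, 25, 1491]);
translate([1618, 459, 119]) cube([62, 25, 1491]);
translate([1812, 459, 119]) cube([62, 25, 1491]);
translate([2006, 459, 119]) cube([62, 25, 1491]);
translate([2200, 459, 119]) cube([62, 25, 1491]);
translate([2394, 459, 119]) cube([62, 25, 1491]);
translate([2588, 459, 119]) cube([62, 25, 1491]);


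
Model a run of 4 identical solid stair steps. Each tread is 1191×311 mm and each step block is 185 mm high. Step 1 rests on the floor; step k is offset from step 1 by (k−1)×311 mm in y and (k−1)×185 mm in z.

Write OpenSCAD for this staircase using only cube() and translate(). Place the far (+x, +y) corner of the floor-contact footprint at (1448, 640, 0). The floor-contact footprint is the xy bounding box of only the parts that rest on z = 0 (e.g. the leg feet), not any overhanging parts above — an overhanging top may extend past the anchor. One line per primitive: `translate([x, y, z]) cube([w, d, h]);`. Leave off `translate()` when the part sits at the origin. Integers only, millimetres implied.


translate([257, 329, 0]) cube([1191, 311, 185]);
translate([257, 640, 185]) cube([1191, 311, 185]);
translate([257, 951, 370]) cube([1191, 311, 185]);
translate([257, 1262, 555]) cube([1191, 311, 185]);


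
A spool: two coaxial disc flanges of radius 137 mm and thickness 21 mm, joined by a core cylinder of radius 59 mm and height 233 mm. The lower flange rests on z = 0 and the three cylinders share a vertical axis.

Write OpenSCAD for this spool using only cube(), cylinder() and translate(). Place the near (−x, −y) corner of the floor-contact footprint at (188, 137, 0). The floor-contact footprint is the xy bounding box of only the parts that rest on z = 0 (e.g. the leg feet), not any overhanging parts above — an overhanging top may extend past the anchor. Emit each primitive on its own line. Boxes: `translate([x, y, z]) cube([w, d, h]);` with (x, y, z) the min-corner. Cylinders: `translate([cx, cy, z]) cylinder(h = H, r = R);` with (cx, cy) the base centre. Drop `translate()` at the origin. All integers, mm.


translate([325, 274, 0]) cylinder(h = 21, r = 137);
translate([325, 274, 21]) cylinder(h = 233, r = 59);
translate([325, 274, 254]) cylinder(h = 21, r = 137);


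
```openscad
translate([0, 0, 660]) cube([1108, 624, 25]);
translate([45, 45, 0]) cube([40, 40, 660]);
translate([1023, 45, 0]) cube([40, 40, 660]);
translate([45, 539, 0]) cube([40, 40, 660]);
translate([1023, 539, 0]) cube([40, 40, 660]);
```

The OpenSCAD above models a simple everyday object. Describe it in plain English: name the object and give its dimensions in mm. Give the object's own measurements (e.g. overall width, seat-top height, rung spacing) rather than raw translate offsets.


A rectangular dining table. The top is 1108×624×25 mm with its upper surface at z = 685 mm. It stands on four 40×40 mm square legs, each inset 45 mm from the nearest pair of top edges, running from the floor to the underside of the top.


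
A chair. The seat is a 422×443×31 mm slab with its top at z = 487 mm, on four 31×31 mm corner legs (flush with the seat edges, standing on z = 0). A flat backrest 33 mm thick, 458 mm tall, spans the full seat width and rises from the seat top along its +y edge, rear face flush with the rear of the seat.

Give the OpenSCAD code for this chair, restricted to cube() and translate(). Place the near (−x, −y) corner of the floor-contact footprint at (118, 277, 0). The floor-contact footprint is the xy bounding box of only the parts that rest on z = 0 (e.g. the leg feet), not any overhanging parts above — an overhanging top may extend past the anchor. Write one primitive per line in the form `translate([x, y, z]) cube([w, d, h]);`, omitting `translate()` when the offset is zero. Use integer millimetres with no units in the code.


translate([118, 277, 456]) cube([422, 443, 31]);
translate([118, 277, 0]) cube([31, 31, 456]);
translate([509, 277, 0]) cube([31, 31, 456]);
translate([118, 689, 0]) cube([31, 31, 456]);
translate([509, 689, 0]) cube([31, 31, 456]);
translate([118, 687, 487]) cube([422, 33, 458]);


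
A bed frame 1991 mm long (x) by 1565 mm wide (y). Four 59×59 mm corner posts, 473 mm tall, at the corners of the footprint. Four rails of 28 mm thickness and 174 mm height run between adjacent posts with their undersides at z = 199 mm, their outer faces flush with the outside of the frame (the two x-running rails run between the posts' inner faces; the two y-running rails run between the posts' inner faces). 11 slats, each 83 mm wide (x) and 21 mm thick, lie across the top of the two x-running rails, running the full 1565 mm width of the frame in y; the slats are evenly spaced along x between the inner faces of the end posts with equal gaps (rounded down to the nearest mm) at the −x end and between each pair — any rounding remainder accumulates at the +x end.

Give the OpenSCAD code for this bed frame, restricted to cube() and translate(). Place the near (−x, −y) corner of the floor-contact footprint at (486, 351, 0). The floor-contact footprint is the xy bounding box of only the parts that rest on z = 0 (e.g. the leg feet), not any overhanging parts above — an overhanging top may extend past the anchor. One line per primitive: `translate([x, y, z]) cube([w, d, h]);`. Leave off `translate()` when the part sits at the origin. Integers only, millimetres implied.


translate([486, 351, 0]) cube([59, 59, 473]);
translate([486, 1857, 0]) cube([59, 59, 473]);
translate([2418, 351, 0]) cube([59, 59, 473]);
translate([2418, 1857, 0]) cube([59, 59, 473]);
translate([545, 351, 199]) cube([1873, 28, 174]);
translate([545, 1888, 199]) cube([1873, 28, 174]);
translate([486, 410, 199]) cube([28, 1447, 174]);
translate([2449, 410, 199]) cube([28, 1447, 174]);
translate([625, 351, 373]) cube([83, 1565, 21]);
translate([788, 351, 373]) cube([83, 1565, 21]);
translate([951, 351, 373]) cube([83, 1565, 21]);
translate([1114, 351, 373]) cube([83, 1565, 21]);
translate([1277, 351, 373]) cube([83, 1565, 21]);
translate([1440, 351, 373]) cube([83, 1565, 21]);
translate([1603, 351, 373]) cube([83, 1565, 21]);
translate([1766, 351, 373]) cube([83, 1565, 21]);
translate([1929, 351, 373]) cube([83, 1565, 21]);
translate([2092, 351, 373]) cube([83, 1565, 21]);
translate([2255, 351, 373]) cube([83, 1565, 21]);


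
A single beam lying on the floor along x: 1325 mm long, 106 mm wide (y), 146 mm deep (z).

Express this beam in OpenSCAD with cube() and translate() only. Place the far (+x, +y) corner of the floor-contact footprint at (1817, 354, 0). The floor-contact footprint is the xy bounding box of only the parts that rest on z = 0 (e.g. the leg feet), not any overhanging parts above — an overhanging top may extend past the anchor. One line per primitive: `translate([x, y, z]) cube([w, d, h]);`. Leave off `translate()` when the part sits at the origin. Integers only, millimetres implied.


translate([492, 248, 0]) cube([1325, 106, 146]);


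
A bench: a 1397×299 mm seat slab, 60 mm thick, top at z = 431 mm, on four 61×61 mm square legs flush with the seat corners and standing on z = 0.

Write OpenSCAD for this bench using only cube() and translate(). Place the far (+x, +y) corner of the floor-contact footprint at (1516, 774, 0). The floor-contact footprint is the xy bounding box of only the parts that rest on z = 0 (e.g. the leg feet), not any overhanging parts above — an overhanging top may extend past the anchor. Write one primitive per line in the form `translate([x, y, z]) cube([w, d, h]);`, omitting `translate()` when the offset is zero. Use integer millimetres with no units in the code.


// leg_h = 431 − 60 = 371
translate([119, 475, 371]) cube([1397, 299, 60]);
translate([119, 475, 0]) cube([61, 61, 371]);
translate([119, 713, 0]) cube([61, 61, 371]);
translate([1455, 475, 0]) cube([61, 61, 371]);
translate([1455, 713, 0]) cube([61, 61, 371]);


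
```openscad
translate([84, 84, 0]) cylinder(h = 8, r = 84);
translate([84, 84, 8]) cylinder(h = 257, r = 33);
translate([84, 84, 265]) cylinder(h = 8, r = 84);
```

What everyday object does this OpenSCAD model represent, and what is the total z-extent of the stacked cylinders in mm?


A spool. The overall height is 273 mm.

Three coaxial cylinders, large–small–large — a spool. Two 8 mm flanges and a 257 mm core give 8 + 257 + 8 = 273 mm.


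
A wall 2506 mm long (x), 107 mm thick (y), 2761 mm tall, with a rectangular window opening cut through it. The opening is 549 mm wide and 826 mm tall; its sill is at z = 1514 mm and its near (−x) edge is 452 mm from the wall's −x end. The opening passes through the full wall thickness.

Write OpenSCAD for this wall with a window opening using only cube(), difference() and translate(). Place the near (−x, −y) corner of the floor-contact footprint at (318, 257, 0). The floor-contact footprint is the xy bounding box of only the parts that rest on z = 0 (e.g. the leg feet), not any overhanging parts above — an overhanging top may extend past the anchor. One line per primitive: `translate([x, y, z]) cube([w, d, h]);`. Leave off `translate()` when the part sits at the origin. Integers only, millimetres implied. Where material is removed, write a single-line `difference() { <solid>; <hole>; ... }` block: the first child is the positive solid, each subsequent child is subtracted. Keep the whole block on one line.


difference() { translate([318, 257, 0]) cube([2506, 107, 2761]); translate([770, 257, 1514]) cube([549, 107, 826]); }


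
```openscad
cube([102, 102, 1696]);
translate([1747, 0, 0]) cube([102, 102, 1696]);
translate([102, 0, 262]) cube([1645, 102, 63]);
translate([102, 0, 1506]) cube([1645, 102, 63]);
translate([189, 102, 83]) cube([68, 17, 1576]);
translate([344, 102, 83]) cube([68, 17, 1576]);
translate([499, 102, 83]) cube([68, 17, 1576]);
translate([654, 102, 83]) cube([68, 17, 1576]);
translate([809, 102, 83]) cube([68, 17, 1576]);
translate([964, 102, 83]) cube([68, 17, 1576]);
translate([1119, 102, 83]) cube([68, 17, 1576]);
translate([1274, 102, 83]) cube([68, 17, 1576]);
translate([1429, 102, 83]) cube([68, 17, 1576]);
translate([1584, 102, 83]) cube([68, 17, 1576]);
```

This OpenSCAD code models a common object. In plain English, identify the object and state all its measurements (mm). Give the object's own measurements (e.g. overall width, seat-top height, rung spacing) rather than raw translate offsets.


A fence section. Two 102×102 mm posts, 1696 mm tall, stand on the floor with a clear span of 1645 mm between their inner faces. Two horizontal rails of 102×63 mm section span the gap between the posts with their undersides at z = 262 mm and z = 1506 mm, flush with the posts' −y face. 10 pickets, each 68 mm wide, 17 mm thick and 1576 mm tall, are fixed to the +y face of the rails with their bottoms at z = 83 mm, spaced across the span with a 87 mm gap after the −x post and between neighbouring pickets, with 95 mm left before the +x post.


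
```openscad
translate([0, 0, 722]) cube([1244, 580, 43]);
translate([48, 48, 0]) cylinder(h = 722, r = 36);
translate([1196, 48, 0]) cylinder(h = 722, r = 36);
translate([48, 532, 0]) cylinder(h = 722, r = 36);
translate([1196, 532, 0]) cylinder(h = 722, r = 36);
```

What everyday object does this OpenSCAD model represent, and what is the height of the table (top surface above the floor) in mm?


A table. The table height is 765 mm.

A 1244×580×43 slab sits at z = 722 on four Ø72 mm round legs — a table. The top surface is at 722 + 43 = 765 mm.
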